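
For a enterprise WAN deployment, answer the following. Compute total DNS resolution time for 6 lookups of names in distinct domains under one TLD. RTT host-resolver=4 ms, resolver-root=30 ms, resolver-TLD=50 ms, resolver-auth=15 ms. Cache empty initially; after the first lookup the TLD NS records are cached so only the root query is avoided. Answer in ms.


Lookup 1 (cold cache): local + root + TLD + auth = 4 + 30 + 50 + 15 = 99 ms
Lookups 2..6 (TLD NS cached -> skip root; new domain -> still ask TLD and auth): local + TLD + auth = 4 + 50 + 15 = 69 ms each
Remaining 5 lookups: 5 * 69 = 345 ms
Total = 99 + 345 = 444 ms

444


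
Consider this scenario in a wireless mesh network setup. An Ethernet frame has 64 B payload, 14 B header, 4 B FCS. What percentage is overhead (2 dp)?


Given: payload = 64 B, header = 14 B, trailer = 4 B
Overhead bytes = header + trailer = 14 + 4 = 18
Total frame = payload + overhead = 64 + 18 = 82
Overhead % = 18 / 82 * 100 = 21.9512% -> 21.95% (2 dp)

21.95


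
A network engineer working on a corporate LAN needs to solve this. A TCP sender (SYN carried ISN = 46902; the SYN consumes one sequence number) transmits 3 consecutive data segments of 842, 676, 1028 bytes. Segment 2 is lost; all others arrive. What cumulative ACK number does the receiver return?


SYN uses sequence number 46902; first data byte = ISN + 1 = 46903.
Segment 1: SEQ = 46903, len = 842 B, covers [46903, 47744]
Segment 2: SEQ = 47745, len = 676 B, covers [47745, 48420] [LOST]
Segment 3: SEQ = 48421, len = 1028 B, covers [48421, 49448]
In-order data received: bytes [46903, 47744] (segments 1..1).
Segment 2 missing -> gap begins at byte 47745; later segments buffered out of order.
Cumulative ACK = next expected in-order byte = 46903 + 842 = 47745

47745


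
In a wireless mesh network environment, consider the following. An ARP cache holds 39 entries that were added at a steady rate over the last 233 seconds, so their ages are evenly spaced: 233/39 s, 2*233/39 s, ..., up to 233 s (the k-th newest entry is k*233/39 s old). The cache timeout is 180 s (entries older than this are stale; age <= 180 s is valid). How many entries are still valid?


Ages are k * 233/39 s for k = 1..39 (spacing = 5.9744 s).
Entry k is valid iff k * 233/39 <= 180 iff k <= 39 * 180 / 233 = 30.1288
n_valid = floor(30.1288) = 30
(n_stale = 39 - 30 = 9)

30


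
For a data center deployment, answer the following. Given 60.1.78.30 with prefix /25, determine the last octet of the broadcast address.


Given: IP = 60.1.78.30, prefix = /25
Host bits = 32 - 25 = 7
Network last octet = 30 AND mask = 0
Host part size = 2^7 - 1 = 127
Broadcast last octet = 0 OR 127 = 127

127


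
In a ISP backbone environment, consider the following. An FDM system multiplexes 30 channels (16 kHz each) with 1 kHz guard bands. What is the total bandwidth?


Given: 30 channels, 16 kHz each, guard = 1 kHz
Channel bandwidth = 30 * 16 = 480 kHz
Guard bands = 29 gaps * 1 kHz = 29 kHz
Total = 480 + 29 = 509 kHz

509


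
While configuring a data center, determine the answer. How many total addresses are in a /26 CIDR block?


Given: CIDR prefix /26
Host bits = 32 - 26 = 6
Total addresses = 2^6 = 64

64


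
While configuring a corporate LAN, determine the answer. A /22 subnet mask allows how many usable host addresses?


Given: subnet mask /22
Host bits = 32 - 22 = 10
Total addresses = 2^10 = 1024
Usable hosts = 1024 - 2 (network + broadcast) = 1022

1022


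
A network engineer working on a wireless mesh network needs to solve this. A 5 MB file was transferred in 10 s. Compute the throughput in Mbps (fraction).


Given: file = 5 MB, time = 10 s
File in Mb = 5 * 8 = 40 Mb
Throughput = 40 / 10 Mbps
Throughput = 4 Mbps

4


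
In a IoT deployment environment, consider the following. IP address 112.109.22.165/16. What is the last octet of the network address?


Given: IP = 112.109.22.165, prefix = /16
Subnet mask = 255.255.0.0
Last octet of IP: 165
Last octet of mask: 0
Network last octet = 165 AND 0 = 0

0


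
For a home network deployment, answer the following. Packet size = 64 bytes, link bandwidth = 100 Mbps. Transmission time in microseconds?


Given: packet = 64 bytes, bandwidth = 100 Mbps
Packet in bits = 64 * 8 = 512 bits
Bandwidth = 100 * 10^6 = 100000000 bps
Time = 512 / 100000000 seconds
Time in us = 512 * 10^6 / 100000000 = 5.12

5.12


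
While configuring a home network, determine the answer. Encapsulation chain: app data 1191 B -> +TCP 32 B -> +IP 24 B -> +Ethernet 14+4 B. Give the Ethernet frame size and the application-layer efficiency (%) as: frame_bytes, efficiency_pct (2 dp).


TCP segment = 1191 + 32 = 1223 B
IP packet = 1223 + 24 = 1247 B
Ethernet frame = 1247 + 14 + 4 = 1265 B
Efficiency = app / frame = 1191 / 1265 = 0.941502 = 94.1502% -> 94.15% (2 dp)

1265, 94.15


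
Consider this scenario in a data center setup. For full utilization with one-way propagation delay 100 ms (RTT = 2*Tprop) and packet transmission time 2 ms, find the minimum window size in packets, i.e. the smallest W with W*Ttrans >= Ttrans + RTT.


Given: Ttrans = 2 ms, RTT = 200 ms (= 2 * Tprop, Tprop = 100 ms)
Time until first ACK returns = Ttrans + RTT = 2 + 200 = 202 ms
Need W * Ttrans >= Ttrans + RTT  ->  W >= (Ttrans + RTT) / Ttrans
(Ttrans + RTT) / Ttrans = 202 / 2 = 101
W_min = ceil(101) = 101

101


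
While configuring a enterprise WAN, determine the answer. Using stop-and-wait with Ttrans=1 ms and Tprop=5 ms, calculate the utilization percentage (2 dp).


Given: Ttrans = 1 ms, Tprop = 5 ms
RTT = 2 * Tprop = 2 * 5 = 10 ms
U = Ttrans / (Ttrans + RTT)
U = 1 / (1 + 10)
U = 1 / 11 = 0.090909
U% = 9.09%

9.09


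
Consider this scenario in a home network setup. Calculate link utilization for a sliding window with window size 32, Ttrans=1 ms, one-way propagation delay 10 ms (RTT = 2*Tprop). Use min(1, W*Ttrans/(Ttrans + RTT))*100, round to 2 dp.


Given: W = 32, Ttrans = 1 ms, RTT = 20 ms (= 2 * Tprop, Tprop = 10 ms)
Cycle time = Ttrans + RTT = 1 + 20 = 21 ms (first packet sent until its ACK returns)
W * Ttrans = 32 * 1 = 32 ms of sending per cycle
W * Ttrans / (Ttrans + RTT) = 32 / 21 = 1.523810
U = min(1, 1.523810) = 1.000000
U% = 100.00%

100.00


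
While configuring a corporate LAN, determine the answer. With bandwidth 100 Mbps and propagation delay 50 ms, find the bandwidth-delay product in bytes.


Given: bandwidth = 100 Mbps, delay = 50 ms
BDP in bits = 100 * 10^6 * 50 / 1000
BDP in bits = 5000000
BDP in bytes = 5000000 / 8 = 625000

625000


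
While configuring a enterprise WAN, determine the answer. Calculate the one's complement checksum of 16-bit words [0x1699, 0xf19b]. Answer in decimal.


Given words: [0x1699, 0xf19b]
Step 1: Sum all words
Raw sum = 5785 + 61851 = 67636
Step 2: Fold carry: (2100 + 1) = 2101
One's complement = ~2101 & 0xFFFF = 63434

63434


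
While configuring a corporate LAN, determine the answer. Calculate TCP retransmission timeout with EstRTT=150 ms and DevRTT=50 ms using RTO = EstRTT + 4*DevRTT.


Given: EstRTT = 150 ms, DevRTT = 50 ms
Timeout = EstRTT + 4 * DevRTT
4 * DevRTT = 4 * 50 = 200
Timeout = 150 + 200 = 350 ms

350


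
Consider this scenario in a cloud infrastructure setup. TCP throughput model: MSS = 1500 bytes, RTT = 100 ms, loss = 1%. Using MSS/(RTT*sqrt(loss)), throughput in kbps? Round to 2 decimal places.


Given: MSS = 1500 bytes, RTT = 100 ms, loss = 1%
RTT in seconds = 100 / 1000 = 0.1
Loss rate = 1% = 0.01
sqrt(loss) = sqrt(0.01) = 0.1
Throughput (bytes/s) = 1500 / (0.1 * 0.1) = 150000.0000
Throughput (kbps) = 150000.0000 * 8 / 1000 = 1200.000000 -> 1200.00 kbps (2 dp)

1200.00


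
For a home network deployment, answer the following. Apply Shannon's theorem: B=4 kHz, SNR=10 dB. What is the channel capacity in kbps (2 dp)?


Given: B = 4 kHz, SNR = 10 dB
SNR linear = 10^(10/10) = 10
1 + SNR = 11
log2(11) = 3.4594316186
C = 4 * 1000 * 3.4594316186 = 13837.7265 bps
C = 13.837726 kbps -> 13.84 kbps (2 dp)

13.84


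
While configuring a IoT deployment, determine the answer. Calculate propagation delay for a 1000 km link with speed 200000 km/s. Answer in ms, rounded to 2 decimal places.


Given: distance = 1000 km, speed = 200000 km/s
Delay = distance / speed = 1000 / 200000 seconds
Delay in ms = 1000 * 1000 / 200000
Delay = 5.0000 ms
Rounded to 2 dp = 5.00 ms

5.00


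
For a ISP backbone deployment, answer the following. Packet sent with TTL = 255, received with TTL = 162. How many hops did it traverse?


Given: initial TTL = 255, received TTL = 162
Hops = initial TTL - received TTL
Hops = 255 - 162 = 93

93


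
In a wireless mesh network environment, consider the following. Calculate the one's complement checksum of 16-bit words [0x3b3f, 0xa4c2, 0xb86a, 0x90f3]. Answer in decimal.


Given words: [0x3b3f, 0xa4c2, 0xb86a, 0x90f3]
Step 1: Sum all words
Raw sum = 15167 + 42178 + 47210 + 37107 = 141662
Step 2: Fold carry: (10590 + 2) = 10592
One's complement = ~10592 & 0xFFFF = 54943

54943


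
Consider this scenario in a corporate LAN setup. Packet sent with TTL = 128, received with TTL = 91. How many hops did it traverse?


Given: initial TTL = 128, received TTL = 91
Hops = initial TTL - received TTL
Hops = 128 - 91 = 37

37


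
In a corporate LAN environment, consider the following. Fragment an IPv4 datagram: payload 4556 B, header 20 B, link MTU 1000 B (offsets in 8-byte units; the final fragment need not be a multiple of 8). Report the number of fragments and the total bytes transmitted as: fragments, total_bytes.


Max data per non-final fragment = floor((MTU - header)/8)*8 = floor((1000 - 20)/8)*8 = floor(980/8)*8 = 976 B
Final fragment needs no 8-byte alignment: it can carry up to MTU - header = 980 B
Non-final fragments needed = ceil((payload - 980) / 976) = ceil(3576/976) = ceil(3.6639) = 4
Number of fragments = 4 + 1 = 5
Fragment sizes (data): 4 * 976 B + 652 B (last, 652 <= 980 OK)
Total bytes sent = payload + n_frags * header = 4556 + 5*20 = 4556 + 100 = 4656 B

5, 4656


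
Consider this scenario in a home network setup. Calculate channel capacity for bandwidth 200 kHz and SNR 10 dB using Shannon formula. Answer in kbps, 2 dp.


Given: B = 200 kHz, SNR = 10 dB
SNR linear = 10^(10/10) = 10
1 + SNR = 11
log2(11) = 3.4594316186
C = 200 * 1000 * 3.4594316186 = 691886.3237 bps
C = 691.886324 kbps -> 691.89 kbps (2 dp)

691.89


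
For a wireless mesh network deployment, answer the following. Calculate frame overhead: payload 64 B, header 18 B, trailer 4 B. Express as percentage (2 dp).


Given: payload = 64 B, header = 18 B, trailer = 4 B
Overhead bytes = header + trailer = 18 + 4 = 22
Total frame = payload + overhead = 64 + 22 = 86
Overhead % = 22 / 86 * 100 = 25.5814% -> 25.58% (2 dp)

25.58


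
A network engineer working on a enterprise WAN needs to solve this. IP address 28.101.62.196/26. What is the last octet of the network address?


Given: IP = 28.101.62.196, prefix = /26
Subnet mask = 255.255.255.192
Last octet of IP: 196
Last octet of mask: 192
Network last octet = 196 AND 192 = 192

192


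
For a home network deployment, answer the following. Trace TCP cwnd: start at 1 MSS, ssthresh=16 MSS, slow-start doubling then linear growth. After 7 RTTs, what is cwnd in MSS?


RTT 0: cwnd = 1 MSS (initial)
RTT 1: cwnd = 2 MSS (slow start, doubled)
RTT 2: cwnd = 4 MSS (slow start, doubled)
RTT 3: cwnd = 8 MSS (slow start, doubled)
RTT 4: cwnd = 16 MSS (slow start, doubled)
RTT 5: cwnd = 17 MSS (congestion avoidance, +1)
RTT 6: cwnd = 18 MSS (congestion avoidance, +1)
RTT 7: cwnd = 19 MSS (congestion avoidance, +1)

19


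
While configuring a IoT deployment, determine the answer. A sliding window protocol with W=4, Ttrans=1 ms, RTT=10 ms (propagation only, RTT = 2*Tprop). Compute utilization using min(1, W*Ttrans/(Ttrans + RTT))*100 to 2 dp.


Given: W = 4, Ttrans = 1 ms, RTT = 10 ms (= 2 * Tprop, Tprop = 5 ms)
Cycle time = Ttrans + RTT = 1 + 10 = 11 ms (first packet sent until its ACK returns)
W * Ttrans = 4 * 1 = 4 ms of sending per cycle
W * Ttrans / (Ttrans + RTT) = 4 / 11 = 0.363636
U = min(1, 0.363636) = 0.363636
U% = 36.36%

36.36


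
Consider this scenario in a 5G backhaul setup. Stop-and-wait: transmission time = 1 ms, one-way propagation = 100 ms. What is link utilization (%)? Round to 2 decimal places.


Given: Ttrans = 1 ms, Tprop = 100 ms
RTT = 2 * Tprop = 2 * 100 = 200 ms
U = Ttrans / (Ttrans + RTT)
U = 1 / (1 + 200)
U = 1 / 201 = 0.004975
U% = 0.50%

0.50


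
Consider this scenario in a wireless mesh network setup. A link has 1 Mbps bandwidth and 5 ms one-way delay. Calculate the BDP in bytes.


Given: bandwidth = 1 Mbps, delay = 5 ms
BDP in bits = 1 * 10^6 * 5 / 1000
BDP in bits = 5000
BDP in bytes = 5000 / 8 = 625

625


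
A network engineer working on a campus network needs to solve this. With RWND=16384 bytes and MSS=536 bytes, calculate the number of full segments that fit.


Given: RWND = 16384 bytes, MSS = 536 bytes
Full segments = floor(RWND / MSS)
Full segments = floor(16384 / 536)
Full segments = floor(30.5672) = 30

30


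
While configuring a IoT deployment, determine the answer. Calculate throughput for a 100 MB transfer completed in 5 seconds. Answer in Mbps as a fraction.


Given: file = 100 MB, time = 5 s
File in Mb = 100 * 8 = 800 Mb
Throughput = 800 / 5 Mbps
Throughput = 160 Mbps

160


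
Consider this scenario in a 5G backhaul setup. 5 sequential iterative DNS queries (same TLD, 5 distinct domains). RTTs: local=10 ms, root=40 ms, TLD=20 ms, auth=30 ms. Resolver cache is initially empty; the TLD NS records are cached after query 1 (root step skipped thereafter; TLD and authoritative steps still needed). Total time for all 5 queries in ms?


Lookup 1 (cold cache): local + root + TLD + auth = 10 + 40 + 20 + 30 = 100 ms
Lookups 2..5 (TLD NS cached -> skip root; new domain -> still ask TLD and auth): local + TLD + auth = 10 + 20 + 30 = 60 ms each
Remaining 4 lookups: 4 * 60 = 240 ms
Total = 100 + 240 = 340 ms

340


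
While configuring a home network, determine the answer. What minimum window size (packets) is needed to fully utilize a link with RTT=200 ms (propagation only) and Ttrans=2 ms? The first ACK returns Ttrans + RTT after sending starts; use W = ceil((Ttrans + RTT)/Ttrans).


Given: Ttrans = 2 ms, RTT = 200 ms (= 2 * Tprop, Tprop = 100 ms)
Time until first ACK returns = Ttrans + RTT = 2 + 200 = 202 ms
Need W * Ttrans >= Ttrans + RTT  ->  W >= (Ttrans + RTT) / Ttrans
(Ttrans + RTT) / Ttrans = 202 / 2 = 101
W_min = ceil(101) = 101

101


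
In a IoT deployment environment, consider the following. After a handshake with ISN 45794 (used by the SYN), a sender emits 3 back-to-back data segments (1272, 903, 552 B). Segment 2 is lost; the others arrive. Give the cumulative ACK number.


SYN uses sequence number 45794; first data byte = ISN + 1 = 45795.
Segment 1: SEQ = 45795, len = 1272 B, covers [45795, 47066]
Segment 2: SEQ = 47067, len = 903 B, covers [47067, 47969] [LOST]
Segment 3: SEQ = 47970, len = 552 B, covers [47970, 48521]
In-order data received: bytes [45795, 47066] (segments 1..1).
Segment 2 missing -> gap begins at byte 47067; later segments buffered out of order.
Cumulative ACK = next expected in-order byte = 45795 + 1272 = 47067

47067


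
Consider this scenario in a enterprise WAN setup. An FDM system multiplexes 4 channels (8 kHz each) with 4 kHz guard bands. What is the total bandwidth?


Given: 4 channels, 8 kHz each, guard = 4 kHz
Channel bandwidth = 4 * 8 = 32 kHz
Guard bands = 3 gaps * 4 kHz = 12 kHz
Total = 32 + 12 = 44 kHz

44


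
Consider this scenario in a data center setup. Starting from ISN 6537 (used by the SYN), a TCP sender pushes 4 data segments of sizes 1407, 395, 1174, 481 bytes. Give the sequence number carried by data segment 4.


The SYN occupies sequence number ISN = 6537, so the first data byte is ISN + 1 = 6538.
SEQ of data segment i = (ISN + 1) + sum of payload sizes of segments 1..i-1.
Segment 1: SEQ = 6538, payload = 1407 bytes
Segment 2: SEQ = 7945, payload = 395 bytes
Segment 3: SEQ = 8340, payload = 1174 bytes
Segment 4: SEQ = 9514, payload = 481 bytes
SEQ of segment 4 = 6538 + 1407 + 395 + 1174 = 9514

9514


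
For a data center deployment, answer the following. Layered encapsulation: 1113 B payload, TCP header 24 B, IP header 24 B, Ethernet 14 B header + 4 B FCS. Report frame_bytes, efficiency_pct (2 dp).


TCP segment = 1113 + 24 = 1137 B
IP packet = 1137 + 24 = 1161 B
Ethernet frame = 1161 + 14 + 4 = 1179 B
Efficiency = app / frame = 1113 / 1179 = 0.944020 = 94.4020% -> 94.40% (2 dp)

1179, 94.40


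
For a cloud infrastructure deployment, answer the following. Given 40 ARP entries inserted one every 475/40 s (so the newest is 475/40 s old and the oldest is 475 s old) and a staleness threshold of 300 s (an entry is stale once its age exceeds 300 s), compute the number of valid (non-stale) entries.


Ages are k * 475/40 s for k = 1..40 (spacing = 11.8750 s).
Entry k is valid iff k * 475/40 <= 300 iff k <= 40 * 300 / 475 = 25.2632
n_valid = floor(25.2632) = 25
(n_stale = 40 - 25 = 15)

25


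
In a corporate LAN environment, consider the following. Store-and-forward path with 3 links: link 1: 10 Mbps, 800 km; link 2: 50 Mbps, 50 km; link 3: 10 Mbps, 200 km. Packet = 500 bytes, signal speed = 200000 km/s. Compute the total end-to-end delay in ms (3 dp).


Packet = 500 bytes = 4000 bits. Store-and-forward: sum (t_trans + t_prop) per link.
Link 1: t_trans = 4000/(10*10^6) s = 0.4000 ms; t_prop = 800/200000 s = 4.0000 ms; subtotal = 4.4000 ms
Link 2: t_trans = 4000/(50*10^6) s = 0.0800 ms; t_prop = 50/200000 s = 0.2500 ms; subtotal = 0.3300 ms
Link 3: t_trans = 4000/(10*10^6) s = 0.4000 ms; t_prop = 200/200000 s = 1.0000 ms; subtotal = 1.4000 ms
End-to-end = 4.4000 + 0.3300 + 1.4000 = 6.1300 ms -> 6.130 ms (3 dp)

6.130


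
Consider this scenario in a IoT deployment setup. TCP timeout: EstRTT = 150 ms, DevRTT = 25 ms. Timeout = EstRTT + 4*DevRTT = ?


Given: EstRTT = 150 ms, DevRTT = 25 ms
Timeout = EstRTT + 4 * DevRTT
4 * DevRTT = 4 * 25 = 100
Timeout = 150 + 100 = 250 ms

250


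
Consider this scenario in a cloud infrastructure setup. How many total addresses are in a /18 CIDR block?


Given: CIDR prefix /18
Host bits = 32 - 18 = 14
Total addresses = 2^14 = 16384

16384


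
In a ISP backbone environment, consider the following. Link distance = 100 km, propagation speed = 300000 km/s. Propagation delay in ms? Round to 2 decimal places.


Given: distance = 100 km, speed = 300000 km/s
Delay = distance / speed = 100 / 300000 seconds
Delay in ms = 100 * 1000 / 300000
Delay = 0.3333 ms
Rounded to 2 dp = 0.33 ms

0.33


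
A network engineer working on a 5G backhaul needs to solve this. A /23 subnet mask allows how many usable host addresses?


Given: subnet mask /23
Host bits = 32 - 23 = 9
Total addresses = 2^9 = 512
Usable hosts = 512 - 2 (network + broadcast) = 510

510


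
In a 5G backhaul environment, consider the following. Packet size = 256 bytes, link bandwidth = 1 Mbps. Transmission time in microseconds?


Given: packet = 256 bytes, bandwidth = 1 Mbps
Packet in bits = 256 * 8 = 2048 bits
Bandwidth = 1 * 10^6 = 1000000 bps
Time = 2048 / 1000000 seconds
Time in us = 2048 * 10^6 / 1000000 = 2048

2048


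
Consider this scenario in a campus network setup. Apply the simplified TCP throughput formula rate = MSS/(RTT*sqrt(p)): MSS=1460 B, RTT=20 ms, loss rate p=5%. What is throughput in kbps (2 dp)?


Given: MSS = 1460 bytes, RTT = 20 ms, loss = 5%
RTT in seconds = 20 / 1000 = 0.02
Loss rate = 5% = 0.05
sqrt(loss) = sqrt(0.05) = 0.223606797750
Throughput (bytes/s) = 1460 / (0.02 * 0.223606797750) = 326465.9247
Throughput (kbps) = 326465.9247 * 8 / 1000 = 2611.727398 -> 2611.73 kbps (2 dp)

2611.73


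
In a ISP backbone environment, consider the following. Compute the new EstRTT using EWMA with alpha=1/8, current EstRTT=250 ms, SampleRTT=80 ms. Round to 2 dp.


Given: EstRTT = 250 ms, SampleRTT = 80 ms, alpha = 1/8
New EstRTT = (1 - alpha) * EstRTT + alpha * SampleRTT
(7/8) * 250 = 218.75
(1/8) * 80 = 10
New EstRTT = 218.75 + 10 = 228.75 ms -> 228.75 ms (2 dp)

228.75


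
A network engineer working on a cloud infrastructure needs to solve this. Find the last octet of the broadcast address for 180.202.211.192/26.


Given: IP = 180.202.211.192, prefix = /26
Host bits = 32 - 26 = 6
Network last octet = 192 AND mask = 192
Host part size = 2^6 - 1 = 63
Broadcast last octet = 192 OR 63 = 255

255


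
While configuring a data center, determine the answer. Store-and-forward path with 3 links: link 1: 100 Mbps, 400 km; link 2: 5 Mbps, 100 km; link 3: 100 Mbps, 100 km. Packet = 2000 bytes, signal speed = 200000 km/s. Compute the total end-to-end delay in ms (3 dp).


Packet = 2000 bytes = 16000 bits. Store-and-forward: sum (t_trans + t_prop) per link.
Link 1: t_trans = 16000/(100*10^6) s = 0.1600 ms; t_prop = 400/200000 s = 2.0000 ms; subtotal = 2.1600 ms
Link 2: t_trans = 16000/(5*10^6) s = 3.2000 ms; t_prop = 100/200000 s = 0.5000 ms; subtotal = 3.7000 ms
Link 3: t_trans = 16000/(100*10^6) s = 0.1600 ms; t_prop = 100/200000 s = 0.5000 ms; subtotal = 0.6600 ms
End-to-end = 2.1600 + 3.7000 + 0.6600 = 6.5200 ms -> 6.520 ms (3 dp)

6.520


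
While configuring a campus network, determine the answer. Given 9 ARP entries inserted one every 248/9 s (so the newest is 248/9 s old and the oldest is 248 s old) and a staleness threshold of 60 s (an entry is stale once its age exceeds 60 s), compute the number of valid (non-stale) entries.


Ages are k * 248/9 s for k = 1..9 (spacing = 27.5556 s).
Entry k is valid iff k * 248/9 <= 60 iff k <= 9 * 60 / 248 = 2.1774
n_valid = floor(2.1774) = 2
(n_stale = 9 - 2 = 7)

2


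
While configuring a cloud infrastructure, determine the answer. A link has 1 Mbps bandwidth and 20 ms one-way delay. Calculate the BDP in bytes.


Given: bandwidth = 1 Mbps, delay = 20 ms
BDP in bits = 1 * 10^6 * 20 / 1000
BDP in bits = 20000
BDP in bytes = 20000 / 8 = 2500

2500


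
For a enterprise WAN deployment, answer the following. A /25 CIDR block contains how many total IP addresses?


Given: CIDR prefix /25
Host bits = 32 - 25 = 7
Total addresses = 2^7 = 128

128


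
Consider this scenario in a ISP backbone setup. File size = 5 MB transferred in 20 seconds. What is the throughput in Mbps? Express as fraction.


Given: file = 5 MB, time = 20 s
File in Mb = 5 * 8 = 40 Mb
Throughput = 40 / 20 Mbps
Throughput = 2 Mbps

2


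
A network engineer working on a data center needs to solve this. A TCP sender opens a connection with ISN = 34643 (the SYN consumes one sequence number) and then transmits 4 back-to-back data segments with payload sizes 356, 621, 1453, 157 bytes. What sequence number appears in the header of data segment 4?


The SYN occupies sequence number ISN = 34643, so the first data byte is ISN + 1 = 34644.
SEQ of data segment i = (ISN + 1) + sum of payload sizes of segments 1..i-1.
Segment 1: SEQ = 34644, payload = 356 bytes
Segment 2: SEQ = 35000, payload = 621 bytes
Segment 3: SEQ = 35621, payload = 1453 bytes
Segment 4: SEQ = 37074, payload = 157 bytes
SEQ of segment 4 = 34644 + 356 + 621 + 1453 = 37074

37074


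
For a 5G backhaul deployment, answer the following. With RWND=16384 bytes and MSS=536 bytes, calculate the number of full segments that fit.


Given: RWND = 16384 bytes, MSS = 536 bytes
Full segments = floor(RWND / MSS)
Full segments = floor(16384 / 536)
Full segments = floor(30.5672) = 30

30


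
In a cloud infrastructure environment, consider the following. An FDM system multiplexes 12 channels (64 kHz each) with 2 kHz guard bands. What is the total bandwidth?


Given: 12 channels, 64 kHz each, guard = 2 kHz
Channel bandwidth = 12 * 64 = 768 kHz
Guard bands = 11 gaps * 2 kHz = 22 kHz
Total = 768 + 22 = 790 kHz

790


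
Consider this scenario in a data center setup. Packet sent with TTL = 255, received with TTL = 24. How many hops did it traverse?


Given: initial TTL = 255, received TTL = 24
Hops = initial TTL - received TTL
Hops = 255 - 24 = 231

231


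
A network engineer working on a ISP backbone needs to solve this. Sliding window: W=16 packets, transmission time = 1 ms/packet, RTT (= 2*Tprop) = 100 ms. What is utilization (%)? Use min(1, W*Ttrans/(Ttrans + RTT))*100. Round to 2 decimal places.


Given: W = 16, Ttrans = 1 ms, RTT = 100 ms (= 2 * Tprop, Tprop = 50 ms)
Cycle time = Ttrans + RTT = 1 + 100 = 101 ms (first packet sent until its ACK returns)
W * Ttrans = 16 * 1 = 16 ms of sending per cycle
W * Ttrans / (Ttrans + RTT) = 16 / 101 = 0.158416
U = min(1, 0.158416) = 0.158416
U% = 15.84%

15.84


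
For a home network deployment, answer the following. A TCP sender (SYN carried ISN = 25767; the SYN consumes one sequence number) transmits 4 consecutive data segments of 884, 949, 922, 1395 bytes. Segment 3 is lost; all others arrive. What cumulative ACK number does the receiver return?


SYN uses sequence number 25767; first data byte = ISN + 1 = 25768.
Segment 1: SEQ = 25768, len = 884 B, covers [25768, 26651]
Segment 2: SEQ = 26652, len = 949 B, covers [26652, 27600]
Segment 3: SEQ = 27601, len = 922 B, covers [27601, 28522] [LOST]
Segment 4: SEQ = 28523, len = 1395 B, covers [28523, 29917]
In-order data received: bytes [25768, 27600] (segments 1..2).
Segment 3 missing -> gap begins at byte 27601; later segments buffered out of order.
Cumulative ACK = next expected in-order byte = 25768 + 884 + 949 = 27601

27601


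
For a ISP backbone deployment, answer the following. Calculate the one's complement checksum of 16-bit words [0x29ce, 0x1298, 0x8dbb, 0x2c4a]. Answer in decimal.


Given words: [0x29ce, 0x1298, 0x8dbb, 0x2c4a]
Step 1: Sum all words
Raw sum = 10702 + 4760 + 36283 + 11338 = 63083
One's complement = ~63083 & 0xFFFF = 2452

2452


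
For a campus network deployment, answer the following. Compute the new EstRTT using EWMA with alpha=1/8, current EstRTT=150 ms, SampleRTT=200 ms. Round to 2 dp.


Given: EstRTT = 150 ms, SampleRTT = 200 ms, alpha = 1/8
New EstRTT = (1 - alpha) * EstRTT + alpha * SampleRTT
(7/8) * 150 = 131.25
(1/8) * 200 = 25
New EstRTT = 131.25 + 25 = 156.25 ms -> 156.25 ms (2 dp)

156.25


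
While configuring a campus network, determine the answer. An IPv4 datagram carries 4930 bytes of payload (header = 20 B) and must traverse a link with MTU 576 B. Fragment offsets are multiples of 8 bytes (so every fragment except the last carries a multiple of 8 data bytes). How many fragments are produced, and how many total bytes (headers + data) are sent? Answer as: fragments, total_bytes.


Max data per non-final fragment = floor((MTU - header)/8)*8 = floor((576 - 20)/8)*8 = floor(556/8)*8 = 552 B
Final fragment needs no 8-byte alignment: it can carry up to MTU - header = 556 B
Non-final fragments needed = ceil((payload - 556) / 552) = ceil(4374/552) = ceil(7.9239) = 8
Number of fragments = 8 + 1 = 9
Fragment sizes (data): 8 * 552 B + 514 B (last, 514 <= 556 OK)
Total bytes sent = payload + n_frags * header = 4930 + 9*20 = 4930 + 180 = 5110 B

9, 5110


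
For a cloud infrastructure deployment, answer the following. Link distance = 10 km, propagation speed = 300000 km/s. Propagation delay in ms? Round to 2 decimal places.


Given: distance = 10 km, speed = 300000 km/s
Delay = distance / speed = 10 / 300000 seconds
Delay in ms = 10 * 1000 / 300000
Delay = 0.0333 ms
Rounded to 2 dp = 0.03 ms

0.03


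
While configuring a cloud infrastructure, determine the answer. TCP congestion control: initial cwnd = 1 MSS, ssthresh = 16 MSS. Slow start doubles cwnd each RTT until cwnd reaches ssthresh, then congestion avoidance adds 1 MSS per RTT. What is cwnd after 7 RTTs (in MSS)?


RTT 0: cwnd = 1 MSS (initial)
RTT 1: cwnd = 2 MSS (slow start, doubled)
RTT 2: cwnd = 4 MSS (slow start, doubled)
RTT 3: cwnd = 8 MSS (slow start, doubled)
RTT 4: cwnd = 16 MSS (slow start, doubled)
RTT 5: cwnd = 17 MSS (congestion avoidance, +1)
RTT 6: cwnd = 18 MSS (congestion avoidance, +1)
RTT 7: cwnd = 19 MSS (congestion avoidance, +1)

19


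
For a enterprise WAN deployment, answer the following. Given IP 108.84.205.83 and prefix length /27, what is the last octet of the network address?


Given: IP = 108.84.205.83, prefix = /27
Subnet mask = 255.255.255.224
Last octet of IP: 83
Last octet of mask: 224
Network last octet = 83 AND 224 = 64

64


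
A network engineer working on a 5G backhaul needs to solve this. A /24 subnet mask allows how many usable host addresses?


Given: subnet mask /24
Host bits = 32 - 24 = 8
Total addresses = 2^8 = 256
Usable hosts = 256 - 2 (network + broadcast) = 254

254


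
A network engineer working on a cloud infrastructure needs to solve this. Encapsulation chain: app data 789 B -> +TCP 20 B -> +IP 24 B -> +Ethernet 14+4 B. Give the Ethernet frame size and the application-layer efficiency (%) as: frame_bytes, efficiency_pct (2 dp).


TCP segment = 789 + 20 = 809 B
IP packet = 809 + 24 = 833 B
Ethernet frame = 833 + 14 + 4 = 851 B
Efficiency = app / frame = 789 / 851 = 0.927145 = 92.7145% -> 92.71% (2 dp)

851, 92.71


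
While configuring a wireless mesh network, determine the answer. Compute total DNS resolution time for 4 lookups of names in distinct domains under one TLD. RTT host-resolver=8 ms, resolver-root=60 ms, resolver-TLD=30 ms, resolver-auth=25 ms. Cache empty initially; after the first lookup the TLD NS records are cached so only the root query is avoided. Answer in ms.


Lookup 1 (cold cache): local + root + TLD + auth = 8 + 60 + 30 + 25 = 123 ms
Lookups 2..4 (TLD NS cached -> skip root; new domain -> still ask TLD and auth): local + TLD + auth = 8 + 30 + 25 = 63 ms each
Remaining 3 lookups: 3 * 63 = 189 ms
Total = 123 + 189 = 312 ms

312


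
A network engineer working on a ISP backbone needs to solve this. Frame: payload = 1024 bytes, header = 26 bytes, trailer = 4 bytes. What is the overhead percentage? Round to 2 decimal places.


Given: payload = 1024 B, header = 26 B, trailer = 4 B
Overhead bytes = header + trailer = 26 + 4 = 30
Total frame = payload + overhead = 1024 + 30 = 1054
Overhead % = 30 / 1054 * 100 = 2.8463% -> 2.85% (2 dp)

2.85


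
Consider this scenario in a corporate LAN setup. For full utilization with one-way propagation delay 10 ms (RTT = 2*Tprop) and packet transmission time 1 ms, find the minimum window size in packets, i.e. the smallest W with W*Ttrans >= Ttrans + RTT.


Given: Ttrans = 1 ms, RTT = 20 ms (= 2 * Tprop, Tprop = 10 ms)
Time until first ACK returns = Ttrans + RTT = 1 + 20 = 21 ms
Need W * Ttrans >= Ttrans + RTT  ->  W >= (Ttrans + RTT) / Ttrans
(Ttrans + RTT) / Ttrans = 21 / 1 = 21
W_min = ceil(21) = 21

21


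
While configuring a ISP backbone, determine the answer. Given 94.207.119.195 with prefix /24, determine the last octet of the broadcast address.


Given: IP = 94.207.119.195, prefix = /24
Host bits = 32 - 24 = 8
Network last octet = 195 AND mask = 0
Host part size = 2^8 - 1 = 255
Broadcast last octet = 0 OR 255 = 255

255


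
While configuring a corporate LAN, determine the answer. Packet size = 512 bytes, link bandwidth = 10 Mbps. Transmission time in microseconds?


Given: packet = 512 bytes, bandwidth = 10 Mbps
Packet in bits = 512 * 8 = 4096 bits
Bandwidth = 10 * 10^6 = 10000000 bps
Time = 4096 / 10000000 seconds
Time in us = 4096 * 10^6 / 10000000 = 409.6

409.6


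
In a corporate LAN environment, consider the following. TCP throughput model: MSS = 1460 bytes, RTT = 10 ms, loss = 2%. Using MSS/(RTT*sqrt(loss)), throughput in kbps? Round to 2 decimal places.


Given: MSS = 1460 bytes, RTT = 10 ms, loss = 2%
RTT in seconds = 10 / 1000 = 0.01
Loss rate = 2% = 0.02
sqrt(loss) = sqrt(0.02) = 0.141421356237
Throughput (bytes/s) = 1460 / (0.01 * 0.141421356237) = 1032375.9005
Throughput (kbps) = 1032375.9005 * 8 / 1000 = 8259.007204 -> 8259.01 kbps (2 dp)

8259.01


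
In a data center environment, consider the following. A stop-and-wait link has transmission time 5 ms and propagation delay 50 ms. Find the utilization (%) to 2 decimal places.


Given: Ttrans = 5 ms, Tprop = 50 ms
RTT = 2 * Tprop = 2 * 50 = 100 ms
U = Ttrans / (Ttrans + RTT)
U = 5 / (5 + 100)
U = 5 / 105 = 0.047619
U% = 4.76%

4.76


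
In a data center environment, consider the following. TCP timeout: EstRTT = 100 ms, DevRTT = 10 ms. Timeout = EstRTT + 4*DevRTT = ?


Given: EstRTT = 100 ms, DevRTT = 10 ms
Timeout = EstRTT + 4 * DevRTT
4 * DevRTT = 4 * 10 = 40
Timeout = 100 + 40 = 140 ms

140


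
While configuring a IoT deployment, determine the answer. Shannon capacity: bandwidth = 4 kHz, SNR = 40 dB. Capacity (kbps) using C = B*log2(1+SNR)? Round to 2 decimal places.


Given: B = 4 kHz, SNR = 40 dB
SNR linear = 10^(40/10) = 10000
1 + SNR = 10001
log2(10001) = 13.2878566418
C = 4 * 1000 * 13.2878566418 = 53151.4266 bps
C = 53.151427 kbps -> 53.15 kbps (2 dp)

53.15


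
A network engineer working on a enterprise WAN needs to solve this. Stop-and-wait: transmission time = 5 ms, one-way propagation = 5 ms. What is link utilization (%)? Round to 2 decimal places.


Given: Ttrans = 5 ms, Tprop = 5 ms
RTT = 2 * Tprop = 2 * 5 = 10 ms
U = Ttrans / (Ttrans + RTT)
U = 5 / (5 + 10)
U = 5 / 15 = 0.333333
U% = 33.33%

33.33


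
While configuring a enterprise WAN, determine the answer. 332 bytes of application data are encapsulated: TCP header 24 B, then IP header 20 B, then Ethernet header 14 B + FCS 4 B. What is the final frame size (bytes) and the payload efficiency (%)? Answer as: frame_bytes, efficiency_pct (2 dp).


TCP segment = 332 + 24 = 356 B
IP packet = 356 + 20 = 376 B
Ethernet frame = 376 + 14 + 4 = 394 B
Efficiency = app / frame = 332 / 394 = 0.842640 = 84.2640% -> 84.26% (2 dp)

394, 84.26


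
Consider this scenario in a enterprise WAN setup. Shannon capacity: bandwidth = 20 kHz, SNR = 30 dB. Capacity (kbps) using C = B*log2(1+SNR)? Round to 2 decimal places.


Given: B = 20 kHz, SNR = 30 dB
SNR linear = 10^(30/10) = 1000
1 + SNR = 1001
log2(1001) = 9.9672262588
C = 20 * 1000 * 9.9672262588 = 199344.5252 bps
C = 199.344525 kbps -> 199.34 kbps (2 dp)

199.34


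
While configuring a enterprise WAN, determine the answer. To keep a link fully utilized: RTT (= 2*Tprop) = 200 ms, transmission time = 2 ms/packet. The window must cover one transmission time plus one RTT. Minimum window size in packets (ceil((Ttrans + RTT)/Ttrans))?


Given: Ttrans = 2 ms, RTT = 200 ms (= 2 * Tprop, Tprop = 100 ms)
Time until first ACK returns = Ttrans + RTT = 2 + 200 = 202 ms
Need W * Ttrans >= Ttrans + RTT  ->  W >= (Ttrans + RTT) / Ttrans
(Ttrans + RTT) / Ttrans = 202 / 2 = 101
W_min = ceil(101) = 101

101


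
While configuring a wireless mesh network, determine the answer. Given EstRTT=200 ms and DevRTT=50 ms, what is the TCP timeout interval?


Given: EstRTT = 200 ms, DevRTT = 50 ms
Timeout = EstRTT + 4 * DevRTT
4 * DevRTT = 4 * 50 = 200
Timeout = 200 + 200 = 400 ms

400


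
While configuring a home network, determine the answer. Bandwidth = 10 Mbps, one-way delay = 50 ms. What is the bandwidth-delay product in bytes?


Given: bandwidth = 10 Mbps, delay = 50 ms
BDP in bits = 10 * 10^6 * 50 / 1000
BDP in bits = 500000
BDP in bytes = 500000 / 8 = 62500

62500


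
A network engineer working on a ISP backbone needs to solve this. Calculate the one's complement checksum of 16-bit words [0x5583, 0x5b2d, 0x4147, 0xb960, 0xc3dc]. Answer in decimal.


Given words: [0x5583, 0x5b2d, 0x4147, 0xb960, 0xc3dc]
Step 1: Sum all words
Raw sum = 21891 + 23341 + 16711 + 47456 + 50140 = 159539
Step 2: Fold carry: (28467 + 2) = 28469
One's complement = ~28469 & 0xFFFF = 37066

37066


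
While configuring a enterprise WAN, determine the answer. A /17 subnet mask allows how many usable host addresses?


Given: subnet mask /17
Host bits = 32 - 17 = 15
Total addresses = 2^15 = 32768
Usable hosts = 32768 - 2 (network + broadcast) = 32766

32766


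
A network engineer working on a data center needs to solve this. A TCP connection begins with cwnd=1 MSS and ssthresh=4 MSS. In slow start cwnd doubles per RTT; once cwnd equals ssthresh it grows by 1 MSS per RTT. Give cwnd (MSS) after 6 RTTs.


RTT 0: cwnd = 1 MSS (initial)
RTT 1: cwnd = 2 MSS (slow start, doubled)
RTT 2: cwnd = 4 MSS (slow start, doubled)
RTT 3: cwnd = 5 MSS (congestion avoidance, +1)
RTT 4: cwnd = 6 MSS (congestion avoidance, +1)
RTT 5: cwnd = 7 MSS (congestion avoidance, +1)
RTT 6: cwnd = 8 MSS (congestion avoidance, +1)

8


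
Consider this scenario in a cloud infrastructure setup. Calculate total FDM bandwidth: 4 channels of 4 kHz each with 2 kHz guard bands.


Given: 4 channels, 4 kHz each, guard = 2 kHz
Channel bandwidth = 4 * 4 = 16 kHz
Guard bands = 3 gaps * 2 kHz = 6 kHz
Total = 16 + 6 = 22 kHz

22


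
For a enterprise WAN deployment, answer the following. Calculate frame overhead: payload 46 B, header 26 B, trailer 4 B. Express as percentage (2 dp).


Given: payload = 46 B, header = 26 B, trailer = 4 B
Overhead bytes = header + trailer = 26 + 4 = 30
Total frame = payload + overhead = 46 + 30 = 76
Overhead % = 30 / 76 * 100 = 39.4737% -> 39.47% (2 dp)

39.47


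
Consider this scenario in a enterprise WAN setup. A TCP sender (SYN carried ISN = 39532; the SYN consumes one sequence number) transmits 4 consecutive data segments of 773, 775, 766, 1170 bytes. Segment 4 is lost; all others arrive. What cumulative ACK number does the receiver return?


SYN uses sequence number 39532; first data byte = ISN + 1 = 39533.
Segment 1: SEQ = 39533, len = 773 B, covers [39533, 40305]
Segment 2: SEQ = 40306, len = 775 B, covers [40306, 41080]
Segment 3: SEQ = 41081, len = 766 B, covers [41081, 41846]
Segment 4: SEQ = 41847, len = 1170 B, covers [41847, 43016] [LOST]
In-order data received: bytes [39533, 41846] (segments 1..3).
Segment 4 missing -> gap begins at byte 41847.
Cumulative ACK = next expected in-order byte = 39533 + 773 + 775 + 766 = 41847

41847


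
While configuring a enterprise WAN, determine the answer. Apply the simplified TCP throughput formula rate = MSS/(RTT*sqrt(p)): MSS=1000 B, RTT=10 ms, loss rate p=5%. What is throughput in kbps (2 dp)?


Given: MSS = 1000 bytes, RTT = 10 ms, loss = 5%
RTT in seconds = 10 / 1000 = 0.01
Loss rate = 5% = 0.05
sqrt(loss) = sqrt(0.05) = 0.223606797750
Throughput (bytes/s) = 1000 / (0.01 * 0.223606797750) = 447213.5955
Throughput (kbps) = 447213.5955 * 8 / 1000 = 3577.708764 -> 3577.71 kbps (2 dp)

3577.71


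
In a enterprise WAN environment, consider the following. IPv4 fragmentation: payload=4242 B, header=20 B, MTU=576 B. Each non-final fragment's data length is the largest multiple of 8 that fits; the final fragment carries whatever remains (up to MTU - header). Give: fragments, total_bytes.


Max data per non-final fragment = floor((MTU - header)/8)*8 = floor((576 - 20)/8)*8 = floor(556/8)*8 = 552 B
Final fragment needs no 8-byte alignment: it can carry up to MTU - header = 556 B
Non-final fragments needed = ceil((payload - 556) / 552) = ceil(3686/552) = ceil(6.6775) = 7
Number of fragments = 7 + 1 = 8
Fragment sizes (data): 7 * 552 B + 378 B (last, 378 <= 556 OK)
Total bytes sent = payload + n_frags * header = 4242 + 8*20 = 4242 + 160 = 4402 B

8, 4402


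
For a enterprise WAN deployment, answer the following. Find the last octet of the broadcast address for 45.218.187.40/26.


Given: IP = 45.218.187.40, prefix = /26
Host bits = 32 - 26 = 6
Network last octet = 40 AND mask = 0
Host part size = 2^6 - 1 = 63
Broadcast last octet = 0 OR 63 = 63

63


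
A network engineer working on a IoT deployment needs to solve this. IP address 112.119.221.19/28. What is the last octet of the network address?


Given: IP = 112.119.221.19, prefix = /28
Subnet mask = 255.255.255.240
Last octet of IP: 19
Last octet of mask: 240
Network last octet = 19 AND 240 = 16

16


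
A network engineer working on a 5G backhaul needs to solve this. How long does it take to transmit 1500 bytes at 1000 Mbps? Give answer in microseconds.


Given: packet = 1500 bytes, bandwidth = 1000 Mbps
Packet in bits = 1500 * 8 = 12000 bits
Bandwidth = 1000 * 10^6 = 1000000000 bps
Time = 12000 / 1000000000 seconds
Time in us = 12000 * 10^6 / 1000000000 = 12

12
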